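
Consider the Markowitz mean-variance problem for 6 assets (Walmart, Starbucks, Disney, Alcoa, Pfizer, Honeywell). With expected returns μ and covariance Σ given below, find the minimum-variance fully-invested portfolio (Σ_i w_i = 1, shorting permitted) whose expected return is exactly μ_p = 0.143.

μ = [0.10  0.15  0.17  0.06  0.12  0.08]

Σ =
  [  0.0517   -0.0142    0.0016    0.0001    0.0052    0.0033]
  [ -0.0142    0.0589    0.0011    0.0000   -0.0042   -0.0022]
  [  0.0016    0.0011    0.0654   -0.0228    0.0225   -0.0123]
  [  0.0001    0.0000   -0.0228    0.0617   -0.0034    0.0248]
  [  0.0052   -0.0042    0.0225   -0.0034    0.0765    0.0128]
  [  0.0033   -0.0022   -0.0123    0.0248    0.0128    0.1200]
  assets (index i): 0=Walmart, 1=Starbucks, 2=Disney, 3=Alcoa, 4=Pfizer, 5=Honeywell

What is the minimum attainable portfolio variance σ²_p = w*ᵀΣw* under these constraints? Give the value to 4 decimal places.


g=Σ⁻¹μ = [2.6127  3.1876  3.0082  1.9199  0.6843  0.4918]
h=Σ⁻¹𝟙 = [23.9934  23.0451  20.6358  22.2006  6.8041  4.8973]
a=μᵀg=1.487461  b=𝟙ᵀg=11.904508  c=𝟙ᵀh=101.576358  D=ac−b²=9.373513
λ₁=(c·0.143−b)/D = (101.576358·0.143−11.904508)/9.373513 = 0.279608
λ₂=(a−b·0.143)/D = (1.487461−11.904508·0.143)/9.373513 = -0.022925
w* = 0.279608·g + -0.022925·h:
  w_0 = 0.279608·2.6127 + -0.022925·23.9934 = 0.1805  (Walmart)
  w_1 = 0.279608·3.1876 + -0.022925·23.0451 = 0.3630  (Starbucks)
  w_2 = 0.279608·3.0082 + -0.022925·20.6358 = 0.3681  (Disney)
  w_3 = 0.279608·1.9199 + -0.022925·22.2006 = 0.0279  (Alcoa)
  w_4 = 0.279608·0.6843 + -0.022925·6.8041 = 0.0354  (Pfizer)
  w_5 = 0.279608·0.4918 + -0.022925·4.8973 = 0.0253  (Honeywell)
Σw_i=1.0000  μᵀw=0.1430
σ²=wᵀΣw=λ₁·μ_p+λ₂ = 0.279608·0.143 + -0.022925 = 0.017059 ≈ 0.0171

0.0171


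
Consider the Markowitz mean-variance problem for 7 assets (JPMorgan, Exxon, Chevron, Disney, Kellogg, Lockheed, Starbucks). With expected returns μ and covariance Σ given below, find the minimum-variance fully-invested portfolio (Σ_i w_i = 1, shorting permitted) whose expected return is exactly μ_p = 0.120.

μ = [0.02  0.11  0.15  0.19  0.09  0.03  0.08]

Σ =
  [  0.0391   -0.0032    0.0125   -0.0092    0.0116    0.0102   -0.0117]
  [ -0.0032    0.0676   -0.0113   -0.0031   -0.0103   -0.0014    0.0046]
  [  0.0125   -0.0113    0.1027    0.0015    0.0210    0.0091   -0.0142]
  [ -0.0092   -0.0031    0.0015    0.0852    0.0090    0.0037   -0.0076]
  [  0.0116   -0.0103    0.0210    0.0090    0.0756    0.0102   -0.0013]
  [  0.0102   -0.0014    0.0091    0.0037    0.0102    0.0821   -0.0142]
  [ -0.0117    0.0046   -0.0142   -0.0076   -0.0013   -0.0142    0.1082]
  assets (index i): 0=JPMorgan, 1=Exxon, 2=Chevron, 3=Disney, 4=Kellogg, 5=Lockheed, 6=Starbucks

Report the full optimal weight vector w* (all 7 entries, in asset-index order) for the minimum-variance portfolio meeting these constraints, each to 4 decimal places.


0.1168  0.2291  0.1685  0.2616  0.0696  0.0225  0.1320

g=Σ⁻¹μ = [0.8692  2.0594  1.5664  2.4023  0.6185  0.1318  1.1449]
h=Σ⁻¹𝟙 = [28.3913  18.3272  8.0383  15.5992  6.2973  9.1773  14.9637]
a=μᵀg=1.086536  b=𝟙ᵀg=8.792585  c=𝟙ᵀh=100.794301  D=ac−b²=32.207037
λ₁=(c·0.120−b)/D = (100.794301·0.120−8.792585)/32.207037 = 0.102547
λ₂=(a−b·0.120)/D = (1.086536−8.792585·0.120)/32.207037 = 0.000976
w* = 0.102547·g + 0.000976·h:
  w_0 = 0.102547·0.8692 + 0.000976·28.3913 = 0.1168  (JPMorgan)
  w_1 = 0.102547·2.0594 + 0.000976·18.3272 = 0.2291  (Exxon)
  w_2 = 0.102547·1.5664 + 0.000976·8.0383 = 0.1685  (Chevron)
  w_3 = 0.102547·2.4023 + 0.000976·15.5992 = 0.2616  (Disney)
  w_4 = 0.102547·0.6185 + 0.000976·6.2973 = 0.0696  (Kellogg)
  w_5 = 0.102547·0.1318 + 0.000976·9.1773 = 0.0225  (Lockheed)
  w_6 = 0.102547·1.1449 + 0.000976·14.9637 = 0.1320  (Starbucks)
Σw_i=1.0000  μᵀw=0.1200
σ²=wᵀΣw=λ₁·μ_p+λ₂ = 0.102547·0.120 + 0.000976 = 0.013281 ≈ 0.0133


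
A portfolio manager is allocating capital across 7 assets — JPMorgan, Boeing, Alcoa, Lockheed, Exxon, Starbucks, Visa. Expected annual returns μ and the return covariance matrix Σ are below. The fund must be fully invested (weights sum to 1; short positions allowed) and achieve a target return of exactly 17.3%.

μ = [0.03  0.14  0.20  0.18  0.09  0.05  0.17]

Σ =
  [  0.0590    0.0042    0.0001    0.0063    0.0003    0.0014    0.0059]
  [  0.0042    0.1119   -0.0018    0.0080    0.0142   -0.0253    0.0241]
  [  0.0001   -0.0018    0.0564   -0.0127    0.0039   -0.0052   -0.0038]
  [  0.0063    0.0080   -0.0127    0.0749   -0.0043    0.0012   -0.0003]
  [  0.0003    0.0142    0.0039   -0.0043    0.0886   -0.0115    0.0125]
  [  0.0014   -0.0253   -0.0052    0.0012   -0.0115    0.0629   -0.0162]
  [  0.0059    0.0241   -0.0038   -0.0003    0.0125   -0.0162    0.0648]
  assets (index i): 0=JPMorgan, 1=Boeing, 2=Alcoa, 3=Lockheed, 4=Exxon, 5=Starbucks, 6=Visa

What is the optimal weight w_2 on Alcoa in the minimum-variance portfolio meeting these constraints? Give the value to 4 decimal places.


u=Σ⁻¹μ = [-0.2658  0.9079  4.6613  3.1327  0.6982  2.4087  3.0653]
v=Σ⁻¹𝟙 = [12.1587  8.8425  24.4955  15.7787  10.6164  27.3117  17.3259]
a=μᵀu=2.319670  b=𝟙ᵀu=14.608447  c=𝟙ᵀv=116.529394  D=ac−b²=56.903037
λ₁=(c·0.173−b)/D = (116.529394·0.173−14.608447)/56.903037 = 0.097554
λ₂=(a−b·0.173)/D = (2.319670−14.608447·0.173)/56.903037 = -0.003648
w* = 0.097554·u + -0.003648·v:
  w_0 = 0.097554·-0.2658 + -0.003648·12.1587 = -0.0703  (JPMorgan)
  w_1 = 0.097554·0.9079 + -0.003648·8.8425 = 0.0563  (Boeing)
  w_2 = 0.097554·4.6613 + -0.003648·24.4955 = 0.3654  (Alcoa)
  w_3 = 0.097554·3.1327 + -0.003648·15.7787 = 0.2480  (Lockheed)
  w_4 = 0.097554·0.6982 + -0.003648·10.6164 = 0.0294  (Exxon)
  w_5 = 0.097554·2.4087 + -0.003648·27.3117 = 0.1353  (Starbucks)
  w_6 = 0.097554·3.0653 + -0.003648·17.3259 = 0.2358  (Visa)
Σw_i=1.0000  μᵀw=0.1730
σ²=wᵀΣw=λ₁·μ_p+λ₂ = 0.097554·0.173 + -0.003648 = 0.013229 ≈ 0.0132

0.3654


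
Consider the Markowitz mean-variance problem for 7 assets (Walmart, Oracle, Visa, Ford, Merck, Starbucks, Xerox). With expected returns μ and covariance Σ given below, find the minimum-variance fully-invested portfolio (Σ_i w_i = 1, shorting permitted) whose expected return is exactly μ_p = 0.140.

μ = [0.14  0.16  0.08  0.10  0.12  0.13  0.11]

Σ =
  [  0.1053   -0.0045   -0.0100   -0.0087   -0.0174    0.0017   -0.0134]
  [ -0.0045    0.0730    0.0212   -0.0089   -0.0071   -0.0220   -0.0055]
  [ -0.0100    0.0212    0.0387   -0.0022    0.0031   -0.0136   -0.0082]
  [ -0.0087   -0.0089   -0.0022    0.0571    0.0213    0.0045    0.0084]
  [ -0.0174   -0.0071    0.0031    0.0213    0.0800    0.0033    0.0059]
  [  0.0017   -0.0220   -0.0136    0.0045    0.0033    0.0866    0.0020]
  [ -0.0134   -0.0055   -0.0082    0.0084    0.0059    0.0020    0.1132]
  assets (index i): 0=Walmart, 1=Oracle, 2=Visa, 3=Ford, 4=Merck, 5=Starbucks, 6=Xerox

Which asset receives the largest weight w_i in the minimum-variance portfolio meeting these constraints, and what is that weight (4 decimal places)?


Oracle (0.3645)

g=Σ⁻¹μ = [2.1658  2.8607  2.1293  1.6749  1.5056  2.3459  1.2771]
h=Σ⁻¹𝟙 = [17.3909  15.2250  31.0817  16.6848  10.3583  18.4211  11.7804]
a=μᵀg=1.724882  b=𝟙ᵀg=13.959324  c=𝟙ᵀh=120.942189  D=ac−b²=13.748312
λ₁=(c·0.140−b)/D = (120.942189·0.140−13.959324)/13.748312 = 0.216214
λ₂=(a−b·0.140)/D = (1.724882−13.959324·0.140)/13.748312 = -0.016687
w* = 0.216214·g + -0.016687·h:
  w_0 = 0.216214·2.1658 + -0.016687·17.3909 = 0.1781  (Walmart)
  w_1 = 0.216214·2.8607 + -0.016687·15.2250 = 0.3645  (Oracle)
  w_2 = 0.216214·2.1293 + -0.016687·31.0817 = -0.0583  (Visa)
  w_3 = 0.216214·1.6749 + -0.016687·16.6848 = 0.0837  (Ford)
  w_4 = 0.216214·1.5056 + -0.016687·10.3583 = 0.1527  (Merck)
  w_5 = 0.216214·2.3459 + -0.016687·18.4211 = 0.1998  (Starbucks)
  w_6 = 0.216214·1.2771 + -0.016687·11.7804 = 0.0796  (Xerox)
Σw_i=1.0000  μᵀw=0.1400
σ²=wᵀΣw=λ₁·μ_p+λ₂ = 0.216214·0.140 + -0.016687 = 0.013583 ≈ 0.0136


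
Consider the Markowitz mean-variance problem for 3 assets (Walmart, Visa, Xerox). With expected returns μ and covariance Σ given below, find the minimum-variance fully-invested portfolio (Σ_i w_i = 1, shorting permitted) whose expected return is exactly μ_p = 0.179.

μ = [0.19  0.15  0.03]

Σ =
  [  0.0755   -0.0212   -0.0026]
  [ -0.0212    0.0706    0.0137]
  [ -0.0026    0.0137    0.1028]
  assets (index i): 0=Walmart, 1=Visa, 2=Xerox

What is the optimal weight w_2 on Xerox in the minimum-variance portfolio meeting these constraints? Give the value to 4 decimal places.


-0.0577

p=Σ⁻¹μ = [3.4007  3.1541  -0.0425]
q=Σ⁻¹𝟙 = [18.6381  18.2539  7.7663]
a=μᵀp=1.117978  b=𝟙ᵀp=6.512321  c=𝟙ᵀq=44.658385  D=ac−b²=7.516759
λ₁=(c·0.179−b)/D = (44.658385·0.179−6.512321)/7.516759 = 0.197097
λ₂=(a−b·0.179)/D = (1.117978−6.512321·0.179)/7.516759 = -0.006350
w* = 0.197097·p + -0.006350·q:
  w_0 = 0.197097·3.4007 + -0.006350·18.6381 = 0.5519  (Walmart)
  w_1 = 0.197097·3.1541 + -0.006350·18.2539 = 0.5058  (Visa)
  w_2 = 0.197097·-0.0425 + -0.006350·7.7663 = -0.0577  (Xerox)
Σw_i=1.0000  μᵀw=0.1790
σ²=wᵀΣw=λ₁·μ_p+λ₂ = 0.197097·0.179 + -0.006350 = 0.028931 ≈ 0.0289


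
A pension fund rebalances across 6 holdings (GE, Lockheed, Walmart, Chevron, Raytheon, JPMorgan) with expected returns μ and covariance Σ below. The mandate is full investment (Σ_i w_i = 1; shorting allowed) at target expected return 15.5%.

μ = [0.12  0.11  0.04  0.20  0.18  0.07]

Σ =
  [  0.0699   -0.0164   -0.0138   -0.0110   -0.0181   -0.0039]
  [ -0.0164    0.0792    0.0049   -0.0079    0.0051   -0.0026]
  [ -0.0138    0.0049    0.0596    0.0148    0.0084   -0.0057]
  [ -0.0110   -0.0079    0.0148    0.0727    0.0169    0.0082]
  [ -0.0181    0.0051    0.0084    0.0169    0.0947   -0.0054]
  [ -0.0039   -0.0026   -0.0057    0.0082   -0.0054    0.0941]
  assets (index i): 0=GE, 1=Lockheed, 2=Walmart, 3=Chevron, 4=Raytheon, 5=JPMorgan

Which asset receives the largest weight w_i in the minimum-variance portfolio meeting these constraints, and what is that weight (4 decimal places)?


Chevron (0.3110)

u=Σ⁻¹μ = [3.3069  2.2442  0.3442  2.8878  1.9129  0.8219]
v=Σ⁻¹𝟙 = [27.8679  18.1188  18.3389  11.9734  11.8900  13.0324]
a=μᵀu=1.636871  b=𝟙ᵀu=11.517910  c=𝟙ᵀv=101.221355  D=ac−b²=33.024017
λ₁=(c·0.155−b)/D = (101.221355·0.155−11.517910)/33.024017 = 0.126314
λ₂=(a−b·0.155)/D = (1.636871−11.517910·0.155)/33.024017 = -0.004494
w* = 0.126314·u + -0.004494·v:
  w_0 = 0.126314·3.3069 + -0.004494·27.8679 = 0.2925  (GE)
  w_1 = 0.126314·2.2442 + -0.004494·18.1188 = 0.2021  (Lockheed)
  w_2 = 0.126314·0.3442 + -0.004494·18.3389 = -0.0389  (Walmart)
  w_3 = 0.126314·2.8878 + -0.004494·11.9734 = 0.3110  (Chevron)
  w_4 = 0.126314·1.9129 + -0.004494·11.8900 = 0.1882  (Raytheon)
  w_5 = 0.126314·0.8219 + -0.004494·13.0324 = 0.0453  (JPMorgan)
Σw_i=1.0000  μᵀw=0.1550
σ²=wᵀΣw=λ₁·μ_p+λ₂ = 0.126314·0.155 + -0.004494 = 0.015085 ≈ 0.0151


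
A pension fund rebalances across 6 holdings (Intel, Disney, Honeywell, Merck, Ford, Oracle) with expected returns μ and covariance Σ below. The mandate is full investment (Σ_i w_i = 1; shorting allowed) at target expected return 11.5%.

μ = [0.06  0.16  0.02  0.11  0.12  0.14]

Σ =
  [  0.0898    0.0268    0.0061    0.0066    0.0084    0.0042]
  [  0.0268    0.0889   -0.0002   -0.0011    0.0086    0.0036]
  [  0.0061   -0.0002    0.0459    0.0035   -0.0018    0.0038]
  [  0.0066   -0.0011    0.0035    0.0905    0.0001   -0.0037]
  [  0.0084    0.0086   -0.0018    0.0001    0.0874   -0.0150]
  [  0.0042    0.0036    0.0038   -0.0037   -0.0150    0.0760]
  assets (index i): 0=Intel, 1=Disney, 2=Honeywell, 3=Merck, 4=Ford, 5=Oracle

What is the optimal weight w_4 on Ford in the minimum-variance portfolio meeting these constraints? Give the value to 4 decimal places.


0.2125

g=Σ⁻¹μ = [-0.1828  1.6301  0.2515  1.3247  1.6016  2.1430]
h=Σ⁻¹𝟙 = [4.6736  8.1563  19.6926  10.6301  13.0943  14.6306]
a=μᵀg=0.892820  b=𝟙ᵀg=6.768185  c=𝟙ᵀh=70.877463  D=ac−b²=17.472518
λ₁=(c·0.115−b)/D = (70.877463·0.115−6.768185)/17.472518 = 0.079137
λ₂=(a−b·0.115)/D = (0.892820−6.768185·0.115)/17.472518 = 0.006552
w* = 0.079137·g + 0.006552·h:
  w_0 = 0.079137·-0.1828 + 0.006552·4.6736 = 0.0162  (Intel)
  w_1 = 0.079137·1.6301 + 0.006552·8.1563 = 0.1824  (Disney)
  w_2 = 0.079137·0.2515 + 0.006552·19.6926 = 0.1489  (Honeywell)
  w_3 = 0.079137·1.3247 + 0.006552·10.6301 = 0.1745  (Merck)
  w_4 = 0.079137·1.6016 + 0.006552·13.0943 = 0.2125  (Ford)
  w_5 = 0.079137·2.1430 + 0.006552·14.6306 = 0.2655  (Oracle)
Σw_i=1.0000  μᵀw=0.1150
σ²=wᵀΣw=λ₁·μ_p+λ₂ = 0.079137·0.115 + 0.006552 = 0.015653 ≈ 0.0157


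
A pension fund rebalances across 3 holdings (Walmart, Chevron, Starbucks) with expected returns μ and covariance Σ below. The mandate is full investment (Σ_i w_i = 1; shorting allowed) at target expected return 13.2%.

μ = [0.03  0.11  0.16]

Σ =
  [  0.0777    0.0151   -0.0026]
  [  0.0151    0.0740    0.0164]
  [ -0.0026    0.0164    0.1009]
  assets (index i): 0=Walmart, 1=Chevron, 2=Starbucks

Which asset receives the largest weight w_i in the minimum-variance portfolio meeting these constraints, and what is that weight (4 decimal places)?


Starbucks (0.5274)

u=Σ⁻¹μ = [0.2134  1.1310  1.4074]
v=Σ⁻¹𝟙 = [11.3599  9.2680  8.6971]
a=μᵀu=0.355998  b=𝟙ᵀu=2.751819  c=𝟙ᵀv=29.325054  D=ac−b²=2.867161
λ₁=(c·0.132−b)/D = (29.325054·0.132−2.751819)/2.867161 = 0.390312
λ₂=(a−b·0.132)/D = (0.355998−2.751819·0.132)/2.867161 = -0.002526
w* = 0.390312·u + -0.002526·v:
  w_0 = 0.390312·0.2134 + -0.002526·11.3599 = 0.0546  (Walmart)
  w_1 = 0.390312·1.1310 + -0.002526·9.2680 = 0.4180  (Chevron)
  w_2 = 0.390312·1.4074 + -0.002526·8.6971 = 0.5274  (Starbucks)
Σw_i=1.0000  μᵀw=0.1320
σ²=wᵀΣw=λ₁·μ_p+λ₂ = 0.390312·0.132 + -0.002526 = 0.048995 ≈ 0.0490


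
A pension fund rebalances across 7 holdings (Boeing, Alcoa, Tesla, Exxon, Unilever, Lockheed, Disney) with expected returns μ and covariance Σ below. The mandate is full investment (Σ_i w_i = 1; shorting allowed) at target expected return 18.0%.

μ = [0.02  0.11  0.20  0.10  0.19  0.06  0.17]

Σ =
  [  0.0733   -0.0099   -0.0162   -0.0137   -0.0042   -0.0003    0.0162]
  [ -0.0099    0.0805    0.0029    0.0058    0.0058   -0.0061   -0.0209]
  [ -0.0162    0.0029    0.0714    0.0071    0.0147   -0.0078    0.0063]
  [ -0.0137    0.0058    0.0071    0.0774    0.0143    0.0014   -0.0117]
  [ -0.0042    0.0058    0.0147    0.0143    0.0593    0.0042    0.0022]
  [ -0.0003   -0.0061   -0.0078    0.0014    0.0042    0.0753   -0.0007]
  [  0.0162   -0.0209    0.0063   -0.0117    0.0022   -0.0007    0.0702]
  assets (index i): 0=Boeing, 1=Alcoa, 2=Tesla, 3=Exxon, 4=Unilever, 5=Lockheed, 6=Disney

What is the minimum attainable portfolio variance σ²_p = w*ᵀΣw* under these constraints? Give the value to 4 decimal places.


0.0218

u=Σ⁻¹μ = [0.7463  1.9475  2.2312  1.0877  2.0724  1.0785  2.7561]
v=Σ⁻¹𝟙 = [18.9634  18.0489  14.8893  14.3236  7.5740  15.8222  16.2138]
a=μᵀu=1.711149  b=𝟙ᵀu=11.919608  c=𝟙ᵀv=105.835179  D=ac−b²=39.022734
λ₁=(c·0.180−b)/D = (105.835179·0.180−11.919608)/39.022734 = 0.182733
λ₂=(a−b·0.180)/D = (1.711149−11.919608·0.180)/39.022734 = -0.011131
w* = 0.182733·u + -0.011131·v:
  w_0 = 0.182733·0.7463 + -0.011131·18.9634 = -0.0747  (Boeing)
  w_1 = 0.182733·1.9475 + -0.011131·18.0489 = 0.1550  (Alcoa)
  w_2 = 0.182733·2.2312 + -0.011131·14.8893 = 0.2420  (Tesla)
  w_3 = 0.182733·1.0877 + -0.011131·14.3236 = 0.0393  (Exxon)
  w_4 = 0.182733·2.0724 + -0.011131·7.5740 = 0.2944  (Unilever)
  w_5 = 0.182733·1.0785 + -0.011131·15.8222 = 0.0209  (Lockheed)
  w_6 = 0.182733·2.7561 + -0.011131·16.2138 = 0.3231  (Disney)
Σw_i=1.0000  μᵀw=0.1800
σ²=wᵀΣw=λ₁·μ_p+λ₂ = 0.182733·0.180 + -0.011131 = 0.021760 ≈ 0.0218


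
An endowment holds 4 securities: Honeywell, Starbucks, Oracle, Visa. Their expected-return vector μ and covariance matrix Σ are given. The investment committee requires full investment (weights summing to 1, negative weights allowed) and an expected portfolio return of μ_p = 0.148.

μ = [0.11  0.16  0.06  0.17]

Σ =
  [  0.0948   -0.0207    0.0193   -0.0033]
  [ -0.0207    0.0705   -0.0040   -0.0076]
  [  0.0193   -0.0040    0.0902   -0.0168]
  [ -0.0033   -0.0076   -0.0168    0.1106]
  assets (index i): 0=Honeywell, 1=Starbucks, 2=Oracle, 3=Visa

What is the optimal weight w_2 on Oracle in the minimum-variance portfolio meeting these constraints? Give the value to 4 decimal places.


g=Σ⁻¹μ = [1.7281  3.0281  0.7866  1.9162]
h=Σ⁻¹𝟙 = [13.0080  20.0115  11.5292  12.5561]
a=μᵀg=1.047537  b=𝟙ᵀg=7.459005  c=𝟙ᵀh=57.104775  D=ac−b²=4.182606
λ₁=(c·0.148−b)/D = (57.104775·0.148−7.459005)/4.182606 = 0.237293
λ₂=(a−b·0.148)/D = (1.047537−7.459005·0.148)/4.182606 = -0.013483
w* = 0.237293·g + -0.013483·h:
  w_0 = 0.237293·1.7281 + -0.013483·13.0080 = 0.2347  (Honeywell)
  w_1 = 0.237293·3.0281 + -0.013483·20.0115 = 0.4487  (Starbucks)
  w_2 = 0.237293·0.7866 + -0.013483·11.5292 = 0.0312  (Oracle)
  w_3 = 0.237293·1.9162 + -0.013483·12.5561 = 0.2854  (Visa)
Σw_i=1.0000  μᵀw=0.1480
σ²=wᵀΣw=λ₁·μ_p+λ₂ = 0.237293·0.148 + -0.013483 = 0.021636 ≈ 0.0216

0.0312


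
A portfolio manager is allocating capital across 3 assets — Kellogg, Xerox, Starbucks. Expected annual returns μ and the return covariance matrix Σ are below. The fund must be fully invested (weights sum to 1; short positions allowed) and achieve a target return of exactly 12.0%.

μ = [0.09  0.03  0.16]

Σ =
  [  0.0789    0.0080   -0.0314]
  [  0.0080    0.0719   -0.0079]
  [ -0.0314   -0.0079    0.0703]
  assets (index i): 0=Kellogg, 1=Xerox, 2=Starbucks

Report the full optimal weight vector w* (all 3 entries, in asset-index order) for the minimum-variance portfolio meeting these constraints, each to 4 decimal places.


p=Σ⁻¹μ = [2.4529  0.5212  3.4302]
q=Σ⁻¹𝟙 = [21.3120  14.3226  25.3534]
a=μᵀp=0.785226  b=𝟙ᵀp=6.404305  c=𝟙ᵀq=60.988029  D=ac−b²=6.874265
λ₁=(c·0.120−b)/D = (60.988029·0.120−6.404305)/6.874265 = 0.132997
λ₂=(a−b·0.120)/D = (0.785226−6.404305·0.120)/6.874265 = 0.002431
w* = 0.132997·p + 0.002431·q:
  w_0 = 0.132997·2.4529 + 0.002431·21.3120 = 0.3780  (Kellogg)
  w_1 = 0.132997·0.5212 + 0.002431·14.3226 = 0.1041  (Xerox)
  w_2 = 0.132997·3.4302 + 0.002431·25.3534 = 0.5178  (Starbucks)
Σw_i=1.0000  μᵀw=0.1200
σ²=wᵀΣw=λ₁·μ_p+λ₂ = 0.132997·0.120 + 0.002431 = 0.018390 ≈ 0.0184

0.3780  0.1041  0.5178


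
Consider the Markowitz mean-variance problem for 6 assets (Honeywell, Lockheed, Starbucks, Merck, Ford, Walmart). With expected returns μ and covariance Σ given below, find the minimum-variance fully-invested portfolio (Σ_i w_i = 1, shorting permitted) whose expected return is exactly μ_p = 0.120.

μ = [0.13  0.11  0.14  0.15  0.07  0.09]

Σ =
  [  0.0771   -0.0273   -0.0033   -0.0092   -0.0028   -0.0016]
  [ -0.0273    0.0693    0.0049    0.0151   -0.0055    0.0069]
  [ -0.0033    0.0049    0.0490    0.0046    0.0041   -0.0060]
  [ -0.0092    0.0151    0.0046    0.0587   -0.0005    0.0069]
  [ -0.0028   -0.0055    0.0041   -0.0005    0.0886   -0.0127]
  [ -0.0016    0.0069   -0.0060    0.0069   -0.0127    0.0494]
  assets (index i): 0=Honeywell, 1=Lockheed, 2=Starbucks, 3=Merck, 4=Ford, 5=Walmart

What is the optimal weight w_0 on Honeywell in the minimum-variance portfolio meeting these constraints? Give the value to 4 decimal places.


0.2190

g=Σ⁻¹μ = [2.8249  1.9485  2.8065  2.0523  1.1681  1.9957]
h=Σ⁻¹𝟙 = [22.7820  18.3252  20.5615  11.6754  15.5981  23.2978]
a=μᵀg=1.543712  b=𝟙ᵀg=12.796034  c=𝟙ᵀh=112.240125  D=ac−b²=9.527995
λ₁=(c·0.120−b)/D = (112.240125·0.120−12.796034)/9.527995 = 0.070611
λ₂=(a−b·0.120)/D = (1.543712−12.796034·0.120)/9.527995 = 0.000859
w* = 0.070611·g + 0.000859·h:
  w_0 = 0.070611·2.8249 + 0.000859·22.7820 = 0.2190  (Honeywell)
  w_1 = 0.070611·1.9485 + 0.000859·18.3252 = 0.1533  (Lockheed)
  w_2 = 0.070611·2.8065 + 0.000859·20.5615 = 0.2158  (Starbucks)
  w_3 = 0.070611·2.0523 + 0.000859·11.6754 = 0.1549  (Merck)
  w_4 = 0.070611·1.1681 + 0.000859·15.5981 = 0.0959  (Ford)
  w_5 = 0.070611·1.9957 + 0.000859·23.2978 = 0.1609  (Walmart)
Σw_i=1.0000  μᵀw=0.1200
σ²=wᵀΣw=λ₁·μ_p+λ₂ = 0.070611·0.120 + 0.000859 = 0.009333 ≈ 0.0093


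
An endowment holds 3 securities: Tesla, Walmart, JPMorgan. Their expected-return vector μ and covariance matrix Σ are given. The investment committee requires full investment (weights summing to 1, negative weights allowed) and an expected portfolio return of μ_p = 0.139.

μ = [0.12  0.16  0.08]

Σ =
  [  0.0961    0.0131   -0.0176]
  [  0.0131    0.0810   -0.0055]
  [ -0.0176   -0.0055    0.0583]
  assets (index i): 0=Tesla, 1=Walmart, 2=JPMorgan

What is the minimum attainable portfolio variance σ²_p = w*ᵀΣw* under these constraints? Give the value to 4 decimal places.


0.0393

p=Σ⁻¹μ = [1.3496  1.8900  1.9580]
q=Σ⁻¹𝟙 = [12.8570  11.7700  22.1444]
a=μᵀp=0.620991  b=𝟙ᵀp=5.197582  c=𝟙ᵀq=46.771322  D=ac−b²=2.029704
λ₁=(c·0.139−b)/D = (46.771322·0.139−5.197582)/2.029704 = 0.642277
λ₂=(a−b·0.139)/D = (0.620991−5.197582·0.139)/2.029704 = -0.049994
w* = 0.642277·p + -0.049994·q:
  w_0 = 0.642277·1.3496 + -0.049994·12.8570 = 0.2241  (Tesla)
  w_1 = 0.642277·1.8900 + -0.049994·11.7700 = 0.6255  (Walmart)
  w_2 = 0.642277·1.9580 + -0.049994·22.1444 = 0.1505  (JPMorgan)
Σw_i=1.0000  μᵀw=0.1390
σ²=wᵀΣw=λ₁·μ_p+λ₂ = 0.642277·0.139 + -0.049994 = 0.039282 ≈ 0.0393


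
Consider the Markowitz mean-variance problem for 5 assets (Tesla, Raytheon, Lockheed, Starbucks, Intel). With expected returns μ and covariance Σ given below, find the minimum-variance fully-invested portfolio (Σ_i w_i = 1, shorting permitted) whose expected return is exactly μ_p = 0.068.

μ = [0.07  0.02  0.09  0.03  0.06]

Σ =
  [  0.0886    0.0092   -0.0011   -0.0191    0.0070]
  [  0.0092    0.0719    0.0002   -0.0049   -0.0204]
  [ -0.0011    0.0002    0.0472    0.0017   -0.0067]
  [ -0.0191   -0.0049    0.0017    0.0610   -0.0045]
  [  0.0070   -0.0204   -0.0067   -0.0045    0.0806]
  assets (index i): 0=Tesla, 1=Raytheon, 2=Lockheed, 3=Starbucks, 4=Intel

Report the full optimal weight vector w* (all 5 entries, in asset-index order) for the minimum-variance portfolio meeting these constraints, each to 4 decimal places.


x=Σ⁻¹μ = [0.8595  0.5058  2.0390  0.8195  1.0130]
y=Σ⁻¹𝟙 = [12.9595  19.2300  23.3348  22.7738  19.3598]
a=μᵀx=0.339151  b=𝟙ᵀx=5.236707  c=𝟙ᵀy=97.658026  D=ac−b²=5.697674
λ₁=(c·0.068−b)/D = (97.658026·0.068−5.236707)/5.697674 = 0.246423
λ₂=(a−b·0.068)/D = (0.339151−5.236707·0.068)/5.697674 = -0.002974
w* = 0.246423·x + -0.002974·y:
  w_0 = 0.246423·0.8595 + -0.002974·12.9595 = 0.1733  (Tesla)
  w_1 = 0.246423·0.5058 + -0.002974·19.2300 = 0.0674  (Raytheon)
  w_2 = 0.246423·2.0390 + -0.002974·23.3348 = 0.4330  (Lockheed)
  w_3 = 0.246423·0.8195 + -0.002974·22.7738 = 0.1342  (Starbucks)
  w_4 = 0.246423·1.0130 + -0.002974·19.3598 = 0.1921  (Intel)
Σw_i=1.0000  μᵀw=0.0680
σ²=wᵀΣw=λ₁·μ_p+λ₂ = 0.246423·0.068 + -0.002974 = 0.013783 ≈ 0.0138

0.1733  0.0674  0.4330  0.1342  0.1921


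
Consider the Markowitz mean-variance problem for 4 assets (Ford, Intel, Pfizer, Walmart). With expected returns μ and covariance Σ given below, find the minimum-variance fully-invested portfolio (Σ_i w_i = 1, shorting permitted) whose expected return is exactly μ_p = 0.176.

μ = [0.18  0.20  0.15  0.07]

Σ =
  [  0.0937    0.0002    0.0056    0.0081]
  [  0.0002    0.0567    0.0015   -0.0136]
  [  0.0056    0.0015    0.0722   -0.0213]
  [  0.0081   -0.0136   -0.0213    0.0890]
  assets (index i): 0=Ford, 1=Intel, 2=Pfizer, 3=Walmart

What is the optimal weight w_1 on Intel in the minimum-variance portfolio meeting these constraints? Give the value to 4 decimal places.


g=Σ⁻¹μ = [1.6124  3.8922  2.4057  1.8103]
h=Σ⁻¹𝟙 = [7.9752  21.4780  18.1349  18.1323]
a=μᵀg=1.556257  b=𝟙ᵀg=9.720632  c=𝟙ᵀh=65.720401  D=ac−b²=7.787156
λ₁=(c·0.176−b)/D = (65.720401·0.176−9.720632)/7.787156 = 0.237077
λ₂=(a−b·0.176)/D = (1.556257−9.720632·0.176)/7.787156 = -0.019850
w* = 0.237077·g + -0.019850·h:
  w_0 = 0.237077·1.6124 + -0.019850·7.9752 = 0.2240  (Ford)
  w_1 = 0.237077·3.8922 + -0.019850·21.4780 = 0.4964  (Intel)
  w_2 = 0.237077·2.4057 + -0.019850·18.1349 = 0.2104  (Pfizer)
  w_3 = 0.237077·1.8103 + -0.019850·18.1323 = 0.0693  (Walmart)
Σw_i=1.0000  μᵀw=0.1760
σ²=wᵀΣw=λ₁·μ_p+λ₂ = 0.237077·0.176 + -0.019850 = 0.021876 ≈ 0.0219

0.4964


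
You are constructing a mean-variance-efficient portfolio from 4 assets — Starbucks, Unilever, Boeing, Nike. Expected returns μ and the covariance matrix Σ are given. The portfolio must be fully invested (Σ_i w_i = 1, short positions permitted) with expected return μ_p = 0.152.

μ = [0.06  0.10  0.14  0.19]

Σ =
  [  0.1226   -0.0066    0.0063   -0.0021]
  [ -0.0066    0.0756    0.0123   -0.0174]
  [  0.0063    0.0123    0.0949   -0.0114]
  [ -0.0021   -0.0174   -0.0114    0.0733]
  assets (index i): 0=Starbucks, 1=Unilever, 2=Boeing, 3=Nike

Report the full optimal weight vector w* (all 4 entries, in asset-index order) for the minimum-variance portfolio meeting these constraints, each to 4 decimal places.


u=Σ⁻¹μ = [0.5650  1.8727  1.5915  3.3003]
v=Σ⁻¹𝟙 = [8.8773  16.8388  10.1039  19.4655]
a=μᵀu=1.071042  b=𝟙ᵀu=7.329514  c=𝟙ᵀv=55.285534  D=ac−b²=5.491349
λ₁=(c·0.152−b)/D = (55.285534·0.152−7.329514)/5.491349 = 0.195560
λ₂=(a−b·0.152)/D = (1.071042−7.329514·0.152)/5.491349 = -0.007839
w* = 0.195560·u + -0.007839·v:
  w_0 = 0.195560·0.5650 + -0.007839·8.8773 = 0.0409  (Starbucks)
  w_1 = 0.195560·1.8727 + -0.007839·16.8388 = 0.2342  (Unilever)
  w_2 = 0.195560·1.5915 + -0.007839·10.1039 = 0.2320  (Boeing)
  w_3 = 0.195560·3.3003 + -0.007839·19.4655 = 0.4928  (Nike)
Σw_i=1.0000  μᵀw=0.1520
σ²=wᵀΣw=λ₁·μ_p+λ₂ = 0.195560·0.152 + -0.007839 = 0.021887 ≈ 0.0219

0.0409  0.2342  0.2320  0.4928


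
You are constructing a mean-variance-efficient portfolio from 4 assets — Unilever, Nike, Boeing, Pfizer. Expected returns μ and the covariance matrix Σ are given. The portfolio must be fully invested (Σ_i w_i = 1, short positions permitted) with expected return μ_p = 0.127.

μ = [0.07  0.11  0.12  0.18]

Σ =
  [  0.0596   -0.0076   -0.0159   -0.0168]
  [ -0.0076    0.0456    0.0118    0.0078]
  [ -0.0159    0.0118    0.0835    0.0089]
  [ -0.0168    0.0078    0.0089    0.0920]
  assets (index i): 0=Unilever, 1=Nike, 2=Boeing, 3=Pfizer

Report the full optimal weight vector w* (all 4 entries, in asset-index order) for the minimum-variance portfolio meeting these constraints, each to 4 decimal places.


g=Σ⁻¹μ = [2.3961  2.0996  1.3747  2.0831]
h=Σ⁻¹𝟙 = [26.4067  20.8729  12.7018  12.6932]
a=μᵀg=0.938599  b=𝟙ᵀg=7.953477  c=𝟙ᵀh=72.674545  D=ac−b²=4.954491
λ₁=(c·0.127−b)/D = (72.674545·0.127−7.953477)/4.954491 = 0.257582
λ₂=(a−b·0.127)/D = (0.938599−7.953477·0.127)/4.954491 = -0.014430
w* = 0.257582·g + -0.014430·h:
  w_0 = 0.257582·2.3961 + -0.014430·26.4067 = 0.2362  (Unilever)
  w_1 = 0.257582·2.0996 + -0.014430·20.8729 = 0.2396  (Nike)
  w_2 = 0.257582·1.3747 + -0.014430·12.7018 = 0.1708  (Boeing)
  w_3 = 0.257582·2.0831 + -0.014430·12.6932 = 0.3534  (Pfizer)
Σw_i=1.0000  μᵀw=0.1270
σ²=wᵀΣw=λ₁·μ_p+λ₂ = 0.257582·0.127 + -0.014430 = 0.018283 ≈ 0.0183

0.2362  0.2396  0.1708  0.3534


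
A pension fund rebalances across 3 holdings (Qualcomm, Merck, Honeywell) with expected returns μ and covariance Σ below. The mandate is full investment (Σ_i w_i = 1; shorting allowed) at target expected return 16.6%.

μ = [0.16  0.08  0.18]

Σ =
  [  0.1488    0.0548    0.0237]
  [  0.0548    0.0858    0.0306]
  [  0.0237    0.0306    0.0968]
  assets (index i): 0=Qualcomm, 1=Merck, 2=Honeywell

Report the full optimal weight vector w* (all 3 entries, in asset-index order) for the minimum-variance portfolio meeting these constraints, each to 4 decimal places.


g=Σ⁻¹μ = [0.8942  -0.2522  1.7203]
h=Σ⁻¹𝟙 = [2.9065  7.1773  7.3501]
a=μᵀg=0.432544  b=𝟙ᵀg=2.362243  c=𝟙ᵀh=17.433893  D=ac−b²=1.960732
λ₁=(c·0.166−b)/D = (17.433893·0.166−2.362243)/1.960732 = 0.271217
λ₂=(a−b·0.166)/D = (0.432544−2.362243·0.166)/1.960732 = 0.020610
w* = 0.271217·g + 0.020610·h:
  w_0 = 0.271217·0.8942 + 0.020610·2.9065 = 0.3024  (Qualcomm)
  w_1 = 0.271217·-0.2522 + 0.020610·7.1773 = 0.0795  (Merck)
  w_2 = 0.271217·1.7203 + 0.020610·7.3501 = 0.6181  (Honeywell)
Σw_i=1.0000  μᵀw=0.1660
σ²=wᵀΣw=λ₁·μ_p+λ₂ = 0.271217·0.166 + 0.020610 = 0.065632 ≈ 0.0656

0.3024  0.0795  0.6181


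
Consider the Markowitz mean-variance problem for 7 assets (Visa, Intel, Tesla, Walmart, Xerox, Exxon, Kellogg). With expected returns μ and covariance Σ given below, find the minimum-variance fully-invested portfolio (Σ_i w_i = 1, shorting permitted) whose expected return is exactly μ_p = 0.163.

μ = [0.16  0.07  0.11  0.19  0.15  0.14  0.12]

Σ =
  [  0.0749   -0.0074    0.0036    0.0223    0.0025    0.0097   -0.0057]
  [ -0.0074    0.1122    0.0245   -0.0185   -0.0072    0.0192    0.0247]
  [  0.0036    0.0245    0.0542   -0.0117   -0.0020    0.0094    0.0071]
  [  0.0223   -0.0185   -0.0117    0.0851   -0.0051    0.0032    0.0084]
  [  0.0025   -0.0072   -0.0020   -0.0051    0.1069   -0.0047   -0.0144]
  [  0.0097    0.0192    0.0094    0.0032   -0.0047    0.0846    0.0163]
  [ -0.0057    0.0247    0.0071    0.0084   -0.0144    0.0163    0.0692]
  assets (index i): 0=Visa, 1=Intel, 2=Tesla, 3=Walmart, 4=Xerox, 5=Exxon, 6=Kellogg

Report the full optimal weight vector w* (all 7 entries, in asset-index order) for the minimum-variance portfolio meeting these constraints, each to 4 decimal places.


0.1605  -0.0995  0.1441  0.3452  0.2024  0.1404  0.1068

x=Σ⁻¹μ = [1.3557  0.2652  1.9926  2.1376  1.7632  0.9598  1.4280]
y=Σ⁻¹𝟙 = [9.2178  5.3002  15.9999  12.0750  12.1588  5.8104  11.3724]
a=μᵀx=1.431015  b=𝟙ᵀx=9.902068  c=𝟙ᵀy=71.934540  D=ac−b²=4.888470
λ₁=(c·0.163−b)/D = (71.934540·0.163−9.902068)/4.888470 = 0.372972
λ₂=(a−b·0.163)/D = (1.431015−9.902068·0.163)/4.888470 = -0.037439
w* = 0.372972·x + -0.037439·y:
  w_0 = 0.372972·1.3557 + -0.037439·9.2178 = 0.1605  (Visa)
  w_1 = 0.372972·0.2652 + -0.037439·5.3002 = -0.0995  (Intel)
  w_2 = 0.372972·1.9926 + -0.037439·15.9999 = 0.1441  (Tesla)
  w_3 = 0.372972·2.1376 + -0.037439·12.0750 = 0.3452  (Walmart)
  w_4 = 0.372972·1.7632 + -0.037439·12.1588 = 0.2024  (Xerox)
  w_5 = 0.372972·0.9598 + -0.037439·5.8104 = 0.1404  (Exxon)
  w_6 = 0.372972·1.4280 + -0.037439·11.3724 = 0.1068  (Kellogg)
Σw_i=1.0000  μᵀw=0.1630
σ²=wᵀΣw=λ₁·μ_p+λ₂ = 0.372972·0.163 + -0.037439 = 0.023355 ≈ 0.0234


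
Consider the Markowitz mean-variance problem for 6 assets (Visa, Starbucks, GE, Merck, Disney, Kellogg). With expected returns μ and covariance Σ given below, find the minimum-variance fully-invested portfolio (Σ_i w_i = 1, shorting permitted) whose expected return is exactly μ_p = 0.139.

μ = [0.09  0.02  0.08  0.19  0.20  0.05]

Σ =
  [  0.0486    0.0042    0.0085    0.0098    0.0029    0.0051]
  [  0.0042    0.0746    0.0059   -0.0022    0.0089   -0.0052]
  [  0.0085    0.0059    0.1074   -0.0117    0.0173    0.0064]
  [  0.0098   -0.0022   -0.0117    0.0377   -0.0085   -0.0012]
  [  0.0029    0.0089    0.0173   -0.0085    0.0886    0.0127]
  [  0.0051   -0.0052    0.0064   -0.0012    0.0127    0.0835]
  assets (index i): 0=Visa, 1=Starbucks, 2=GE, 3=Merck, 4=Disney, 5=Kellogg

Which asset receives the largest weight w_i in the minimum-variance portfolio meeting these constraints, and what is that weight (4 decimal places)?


Merck (0.4364)

u=Σ⁻¹μ = [0.3342  0.0532  0.9214  5.8328  2.5919  0.2007]
v=Σ⁻¹𝟙 = [10.2628  12.6196  8.9300  29.7946  9.2978  10.4647]
a=μᵀu=1.741506  b=𝟙ᵀu=9.934224  c=𝟙ᵀv=81.369547  D=ac−b²=43.016732
λ₁=(c·0.139−b)/D = (81.369547·0.139−9.934224)/43.016732 = 0.031991
λ₂=(a−b·0.139)/D = (1.741506−9.934224·0.139)/43.016732 = 0.008384
w* = 0.031991·u + 0.008384·v:
  w_0 = 0.031991·0.3342 + 0.008384·10.2628 = 0.0967  (Visa)
  w_1 = 0.031991·0.0532 + 0.008384·12.6196 = 0.1075  (Starbucks)
  w_2 = 0.031991·0.9214 + 0.008384·8.9300 = 0.1043  (GE)
  w_3 = 0.031991·5.8328 + 0.008384·29.7946 = 0.4364  (Merck)
  w_4 = 0.031991·2.5919 + 0.008384·9.2978 = 0.1609  (Disney)
  w_5 = 0.031991·0.2007 + 0.008384·10.4647 = 0.0942  (Kellogg)
Σw_i=1.0000  μᵀw=0.1390
σ²=wᵀΣw=λ₁·μ_p+λ₂ = 0.031991·0.139 + 0.008384 = 0.012831 ≈ 0.0128


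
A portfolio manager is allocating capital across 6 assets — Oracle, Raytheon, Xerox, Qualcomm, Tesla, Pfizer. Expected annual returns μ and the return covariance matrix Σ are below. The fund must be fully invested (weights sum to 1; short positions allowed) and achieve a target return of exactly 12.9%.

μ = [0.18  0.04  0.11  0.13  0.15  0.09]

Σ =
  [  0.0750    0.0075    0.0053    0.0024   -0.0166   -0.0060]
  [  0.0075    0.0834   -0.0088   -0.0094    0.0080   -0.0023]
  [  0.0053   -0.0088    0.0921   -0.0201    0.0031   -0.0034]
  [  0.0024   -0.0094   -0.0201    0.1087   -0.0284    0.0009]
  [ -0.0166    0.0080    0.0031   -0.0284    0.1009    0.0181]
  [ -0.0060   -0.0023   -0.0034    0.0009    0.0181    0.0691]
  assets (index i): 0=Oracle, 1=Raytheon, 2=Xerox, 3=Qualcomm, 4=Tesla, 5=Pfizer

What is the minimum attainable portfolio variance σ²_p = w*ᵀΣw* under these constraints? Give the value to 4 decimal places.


0.0125

x=Σ⁻¹μ = [2.7672  0.4272  1.4795  2.0250  2.2507  1.0138]
y=Σ⁻¹𝟙 = [14.3699  13.2011  14.8473  16.0290  12.8975  13.3023]
a=μᵀx=1.370026  b=𝟙ᵀx=9.963433  c=𝟙ᵀy=84.647109  D=ac−b²=16.698753
λ₁=(c·0.129−b)/D = (84.647109·0.129−9.963433)/16.698753 = 0.057252
λ₂=(a−b·0.129)/D = (1.370026−9.963433·0.129)/16.698753 = 0.005075
w* = 0.057252·x + 0.005075·y:
  w_0 = 0.057252·2.7672 + 0.005075·14.3699 = 0.2314  (Oracle)
  w_1 = 0.057252·0.4272 + 0.005075·13.2011 = 0.0915  (Raytheon)
  w_2 = 0.057252·1.4795 + 0.005075·14.8473 = 0.1601  (Xerox)
  w_3 = 0.057252·2.0250 + 0.005075·16.0290 = 0.1973  (Qualcomm)
  w_4 = 0.057252·2.2507 + 0.005075·12.8975 = 0.1943  (Tesla)
  w_5 = 0.057252·1.0138 + 0.005075·13.3023 = 0.1256  (Pfizer)
Σw_i=1.0000  μᵀw=0.1290
σ²=wᵀΣw=λ₁·μ_p+λ₂ = 0.057252·0.129 + 0.005075 = 0.012460 ≈ 0.0125


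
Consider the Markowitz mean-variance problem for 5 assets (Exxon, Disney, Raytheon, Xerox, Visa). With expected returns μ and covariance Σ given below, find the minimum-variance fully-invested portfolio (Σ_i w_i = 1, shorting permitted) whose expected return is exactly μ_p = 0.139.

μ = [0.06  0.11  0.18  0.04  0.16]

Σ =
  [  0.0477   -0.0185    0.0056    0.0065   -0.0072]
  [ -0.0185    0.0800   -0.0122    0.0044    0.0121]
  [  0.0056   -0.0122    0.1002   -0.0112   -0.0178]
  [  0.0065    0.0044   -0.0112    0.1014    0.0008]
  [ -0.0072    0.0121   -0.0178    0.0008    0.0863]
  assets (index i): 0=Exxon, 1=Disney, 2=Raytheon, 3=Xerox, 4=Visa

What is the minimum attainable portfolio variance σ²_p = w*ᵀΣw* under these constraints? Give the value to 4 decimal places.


g=Σ⁻¹μ = [1.9697  1.8266  2.3556  0.4314  2.2441]
h=Σ⁻¹𝟙 = [27.3639  18.3697  14.1786  8.7653  14.1381]
a=μᵀg=1.119421  b=𝟙ᵀg=8.827357  c=𝟙ᵀh=82.815566  D=ac−b²=14.783281
λ₁=(c·0.139−b)/D = (82.815566·0.139−8.827357)/14.783281 = 0.181557
λ₂=(a−b·0.139)/D = (1.119421−8.827357·0.139)/14.783281 = -0.007277
w* = 0.181557·g + -0.007277·h:
  w_0 = 0.181557·1.9697 + -0.007277·27.3639 = 0.1585  (Exxon)
  w_1 = 0.181557·1.8266 + -0.007277·18.3697 = 0.1979  (Disney)
  w_2 = 0.181557·2.3556 + -0.007277·14.1786 = 0.3245  (Raytheon)
  w_3 = 0.181557·0.4314 + -0.007277·8.7653 = 0.0145  (Xerox)
  w_4 = 0.181557·2.2441 + -0.007277·14.1381 = 0.3045  (Visa)
Σw_i=1.0000  μᵀw=0.1390
σ²=wᵀΣw=λ₁·μ_p+λ₂ = 0.181557·0.139 + -0.007277 = 0.017959 ≈ 0.0180

0.0180


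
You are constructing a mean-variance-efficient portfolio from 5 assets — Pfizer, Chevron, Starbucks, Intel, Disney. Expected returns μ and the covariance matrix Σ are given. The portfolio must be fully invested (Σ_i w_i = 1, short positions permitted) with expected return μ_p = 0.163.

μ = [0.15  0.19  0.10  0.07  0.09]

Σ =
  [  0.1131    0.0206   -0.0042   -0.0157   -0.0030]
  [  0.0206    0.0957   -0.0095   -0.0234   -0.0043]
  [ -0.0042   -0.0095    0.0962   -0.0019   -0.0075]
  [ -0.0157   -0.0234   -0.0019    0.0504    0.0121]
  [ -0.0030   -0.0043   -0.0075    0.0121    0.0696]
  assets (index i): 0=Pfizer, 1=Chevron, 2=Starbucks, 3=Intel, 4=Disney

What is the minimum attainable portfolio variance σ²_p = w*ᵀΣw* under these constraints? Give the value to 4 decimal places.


g=Σ⁻¹μ = [1.3284  2.5793  1.4997  2.7712  1.1895]
h=Σ⁻¹𝟙 = [10.5475  17.1357  14.0816  28.6316  12.4209]
a=μᵀg=1.140345  b=𝟙ᵀg=9.368161  c=𝟙ᵀh=82.817300  D=ac−b²=6.677864
λ₁=(c·0.163−b)/D = (82.817300·0.163−9.368161)/6.677864 = 0.618620
λ₂=(a−b·0.163)/D = (1.140345−9.368161·0.163)/6.677864 = -0.057903
w* = 0.618620·g + -0.057903·h:
  w_0 = 0.618620·1.3284 + -0.057903·10.5475 = 0.2110  (Pfizer)
  w_1 = 0.618620·2.5793 + -0.057903·17.1357 = 0.6034  (Chevron)
  w_2 = 0.618620·1.4997 + -0.057903·14.0816 = 0.1124  (Starbucks)
  w_3 = 0.618620·2.7712 + -0.057903·28.6316 = 0.0565  (Intel)
  w_4 = 0.618620·1.1895 + -0.057903·12.4209 = 0.0167  (Disney)
Σw_i=1.0000  μᵀw=0.1630
σ²=wᵀΣw=λ₁·μ_p+λ₂ = 0.618620·0.163 + -0.057903 = 0.042933 ≈ 0.0429

0.0429


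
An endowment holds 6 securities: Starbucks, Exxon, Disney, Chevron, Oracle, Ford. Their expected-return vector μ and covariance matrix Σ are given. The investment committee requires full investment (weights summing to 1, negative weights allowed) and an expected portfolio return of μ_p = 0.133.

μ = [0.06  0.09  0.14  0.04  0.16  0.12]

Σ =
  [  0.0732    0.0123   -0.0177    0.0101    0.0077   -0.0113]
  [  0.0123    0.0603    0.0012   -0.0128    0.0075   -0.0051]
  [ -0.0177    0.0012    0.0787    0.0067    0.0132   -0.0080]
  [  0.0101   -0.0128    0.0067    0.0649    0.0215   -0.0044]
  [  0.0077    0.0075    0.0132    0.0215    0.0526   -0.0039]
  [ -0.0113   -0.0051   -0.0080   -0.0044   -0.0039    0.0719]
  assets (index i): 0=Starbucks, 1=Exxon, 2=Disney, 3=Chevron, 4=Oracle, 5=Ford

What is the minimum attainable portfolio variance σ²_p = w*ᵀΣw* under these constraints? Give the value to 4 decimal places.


0.0164

u=Σ⁻¹μ = [1.2147  1.0352  1.8650  -0.2407  2.5145  2.2625]
v=Σ⁻¹𝟙 = [15.1273  17.1606  15.6900  14.1726  6.1359  20.4488]
a=μᵀu=1.091344  b=𝟙ᵀu=8.651186  c=𝟙ᵀv=88.735121  D=ac−b²=21.997488
λ₁=(c·0.133−b)/D = (88.735121·0.133−8.651186)/21.997488 = 0.143225
λ₂=(a−b·0.133)/D = (1.091344−8.651186·0.133)/21.997488 = -0.002694
w* = 0.143225·u + -0.002694·v:
  w_0 = 0.143225·1.2147 + -0.002694·15.1273 = 0.1332  (Starbucks)
  w_1 = 0.143225·1.0352 + -0.002694·17.1606 = 0.1020  (Exxon)
  w_2 = 0.143225·1.8650 + -0.002694·15.6900 = 0.2248  (Disney)
  w_3 = 0.143225·-0.2407 + -0.002694·14.1726 = -0.0727  (Chevron)
  w_4 = 0.143225·2.5145 + -0.002694·6.1359 = 0.3436  (Oracle)
  w_5 = 0.143225·2.2625 + -0.002694·20.4488 = 0.2690  (Ford)
Σw_i=1.0000  μᵀw=0.1330
σ²=wᵀΣw=λ₁·μ_p+λ₂ = 0.143225·0.133 + -0.002694 = 0.016355 ≈ 0.0164
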